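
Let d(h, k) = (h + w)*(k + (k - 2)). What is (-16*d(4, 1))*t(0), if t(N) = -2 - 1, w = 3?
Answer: 0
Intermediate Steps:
t(N) = -3
d(h, k) = (-2 + 2*k)*(3 + h) (d(h, k) = (h + 3)*(k + (k - 2)) = (3 + h)*(k + (-2 + k)) = (3 + h)*(-2 + 2*k) = (-2 + 2*k)*(3 + h))
(-16*d(4, 1))*t(0) = -16*(-6 - 2*4 + 6*1 + 2*4*1)*(-3) = -16*(-6 - 8 + 6 + 8)*(-3) = -16*0*(-3) = 0*(-3) = 0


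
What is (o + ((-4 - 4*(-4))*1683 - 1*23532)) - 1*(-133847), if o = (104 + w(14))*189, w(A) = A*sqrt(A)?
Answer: 150167 + 2646*sqrt(14) ≈ 1.6007e+5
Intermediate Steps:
w(A) = A**(3/2)
o = 19656 + 2646*sqrt(14) (o = (104 + 14**(3/2))*189 = (104 + 14*sqrt(14))*189 = 19656 + 2646*sqrt(14) ≈ 29556.)
(o + ((-4 - 4*(-4))*1683 - 1*23532)) - 1*(-133847) = ((19656 + 2646*sqrt(14)) + ((-4 - 4*(-4))*1683 - 1*23532)) - 1*(-133847) = ((19656 + 2646*sqrt(14)) + ((-4 + 16)*1683 - 23532)) + 133847 = ((19656 + 2646*sqrt(14)) + (12*1683 - 23532)) + 133847 = ((19656 + 2646*sqrt(14)) + (20196 - 23532)) + 133847 = ((19656 + 2646*sqrt(14)) - 3336) + 133847 = (16320 + 2646*sqrt(14)) + 133847 = 150167 + 2646*sqrt(14)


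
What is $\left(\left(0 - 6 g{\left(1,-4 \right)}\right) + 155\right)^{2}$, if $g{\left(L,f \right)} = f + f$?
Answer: $41209$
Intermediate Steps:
$g{\left(L,f \right)} = 2 f$
$\left(\left(0 - 6 g{\left(1,-4 \right)}\right) + 155\right)^{2} = \left(\left(0 - 6 \cdot 2 \left(-4\right)\right) + 155\right)^{2} = \left(\left(0 - -48\right) + 155\right)^{2} = \left(\left(0 + 48\right) + 155\right)^{2} = \left(48 + 155\right)^{2} = 203^{2} = 41209$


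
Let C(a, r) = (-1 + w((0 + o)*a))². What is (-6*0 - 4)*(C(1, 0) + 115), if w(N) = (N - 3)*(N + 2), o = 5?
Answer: -1136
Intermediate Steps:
w(N) = (-3 + N)*(2 + N)
C(a, r) = (-7 - 5*a + 25*a²)² (C(a, r) = (-1 + (-6 + ((0 + 5)*a)² - (0 + 5)*a))² = (-1 + (-6 + (5*a)² - 5*a))² = (-1 + (-6 + 25*a² - 5*a))² = (-1 + (-6 - 5*a + 25*a²))² = (-7 - 5*a + 25*a²)²)
(-6*0 - 4)*(C(1, 0) + 115) = (-6*0 - 4)*((7 - 25*1² + 5*1)² + 115) = (0 - 4)*((7 - 25*1 + 5)² + 115) = -4*((7 - 25 + 5)² + 115) = -4*((-13)² + 115) = -4*(169 + 115) = -4*284 = -1136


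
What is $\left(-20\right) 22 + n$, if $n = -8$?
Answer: $-448$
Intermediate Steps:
$\left(-20\right) 22 + n = \left(-20\right) 22 - 8 = -440 - 8 = -448$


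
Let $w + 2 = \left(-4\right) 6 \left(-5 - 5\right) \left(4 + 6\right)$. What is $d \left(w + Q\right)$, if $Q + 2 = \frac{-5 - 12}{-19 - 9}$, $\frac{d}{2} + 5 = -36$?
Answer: $- \frac{2751305}{14} \approx -1.9652 \cdot 10^{5}$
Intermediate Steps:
$d = -82$ ($d = -10 + 2 \left(-36\right) = -10 - 72 = -82$)
$w = 2398$ ($w = -2 + \left(-4\right) 6 \left(-5 - 5\right) \left(4 + 6\right) = -2 - 24 \left(\left(-10\right) 10\right) = -2 - -2400 = -2 + 2400 = 2398$)
$Q = - \frac{39}{28}$ ($Q = -2 + \frac{-5 - 12}{-19 - 9} = -2 - \frac{17}{-28} = -2 - - \frac{17}{28} = -2 + \frac{17}{28} = - \frac{39}{28} \approx -1.3929$)
$d \left(w + Q\right) = - 82 \left(2398 - \frac{39}{28}\right) = \left(-82\right) \frac{67105}{28} = - \frac{2751305}{14}$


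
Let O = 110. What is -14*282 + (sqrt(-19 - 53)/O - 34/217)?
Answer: -856750/217 + 3*I*sqrt(2)/55 ≈ -3948.2 + 0.077139*I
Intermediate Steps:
-14*282 + (sqrt(-19 - 53)/O - 34/217) = -14*282 + (sqrt(-19 - 53)/110 - 34/217) = -3948 + (sqrt(-72)*(1/110) - 34*1/217) = -3948 + ((6*I*sqrt(2))*(1/110) - 34/217) = -3948 + (3*I*sqrt(2)/55 - 34/217) = -3948 + (-34/217 + 3*I*sqrt(2)/55) = -856750/217 + 3*I*sqrt(2)/55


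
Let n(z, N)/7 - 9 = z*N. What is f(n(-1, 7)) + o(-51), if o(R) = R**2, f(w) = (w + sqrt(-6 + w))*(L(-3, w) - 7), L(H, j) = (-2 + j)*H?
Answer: 1999 - 86*sqrt(2) ≈ 1877.4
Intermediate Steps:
n(z, N) = 63 + 7*N*z (n(z, N) = 63 + 7*(z*N) = 63 + 7*(N*z) = 63 + 7*N*z)
L(H, j) = H*(-2 + j)
f(w) = (-1 - 3*w)*(w + sqrt(-6 + w)) (f(w) = (w + sqrt(-6 + w))*(-3*(-2 + w) - 7) = (w + sqrt(-6 + w))*((6 - 3*w) - 7) = (w + sqrt(-6 + w))*(-1 - 3*w) = (-1 - 3*w)*(w + sqrt(-6 + w)))
f(n(-1, 7)) + o(-51) = (-(63 + 7*7*(-1)) - sqrt(-6 + (63 + 7*7*(-1))) - 3*(63 + 7*7*(-1))**2 - 3*(63 + 7*7*(-1))*sqrt(-6 + (63 + 7*7*(-1)))) + (-51)**2 = (-(63 - 49) - sqrt(-6 + (63 - 49)) - 3*(63 - 49)**2 - 3*(63 - 49)*sqrt(-6 + (63 - 49))) + 2601 = (-1*14 - sqrt(-6 + 14) - 3*14**2 - 3*14*sqrt(-6 + 14)) + 2601 = (-14 - sqrt(8) - 3*196 - 3*14*sqrt(8)) + 2601 = (-14 - 2*sqrt(2) - 588 - 3*14*2*sqrt(2)) + 2601 = (-14 - 2*sqrt(2) - 588 - 84*sqrt(2)) + 2601 = (-602 - 86*sqrt(2)) + 2601 = 1999 - 86*sqrt(2)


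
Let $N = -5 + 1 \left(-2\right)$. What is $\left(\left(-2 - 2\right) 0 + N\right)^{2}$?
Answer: $49$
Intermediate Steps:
$N = -7$ ($N = -5 - 2 = -7$)
$\left(\left(-2 - 2\right) 0 + N\right)^{2} = \left(\left(-2 - 2\right) 0 - 7\right)^{2} = \left(\left(-4\right) 0 - 7\right)^{2} = \left(0 - 7\right)^{2} = \left(-7\right)^{2} = 49$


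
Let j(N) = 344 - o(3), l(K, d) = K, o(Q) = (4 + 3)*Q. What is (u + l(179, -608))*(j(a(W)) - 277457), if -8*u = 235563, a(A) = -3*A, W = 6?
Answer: 32442830277/4 ≈ 8.1107e+9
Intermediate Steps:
o(Q) = 7*Q
j(N) = 323 (j(N) = 344 - 7*3 = 344 - 1*21 = 344 - 21 = 323)
u = -235563/8 (u = -⅛*235563 = -235563/8 ≈ -29445.)
(u + l(179, -608))*(j(a(W)) - 277457) = (-235563/8 + 179)*(323 - 277457) = -234131/8*(-277134) = 32442830277/4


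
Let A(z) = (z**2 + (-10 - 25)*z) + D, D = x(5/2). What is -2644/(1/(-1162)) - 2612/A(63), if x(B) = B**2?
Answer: 21755144120/7081 ≈ 3.0723e+6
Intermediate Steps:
D = 25/4 (D = (5/2)**2 = 25/4 ≈ 6.2500)
A(z) = 25/4 + z**2 - 35*z (A(z) = (z**2 + (-10 - 25)*z) + 25/4 = (z**2 - 35*z) + 25/4 = 25/4 + z**2 - 35*z)
-2644/(1/(-1162)) - 2612/A(63) = -2644/(1/(-1162)) - 2612/(25/4 + 63**2 - 35*63) = -2644/(-1/1162) - 2612/(25/4 + 3969 - 2205) = -2644*(-1162) - 2612/7081/4 = 3072328 - 2612*4/7081 = 3072328 - 10448/7081 = 21755144120/7081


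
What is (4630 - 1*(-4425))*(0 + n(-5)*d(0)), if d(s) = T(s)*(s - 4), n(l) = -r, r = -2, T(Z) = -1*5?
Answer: 362200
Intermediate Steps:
T(Z) = -5
n(l) = 2 (n(l) = -1*(-2) = 2)
d(s) = 20 - 5*s (d(s) = -5*(s - 4) = -5*(-4 + s) = 20 - 5*s)
(4630 - 1*(-4425))*(0 + n(-5)*d(0)) = (4630 - 1*(-4425))*(0 + 2*(20 - 5*0)) = (4630 + 4425)*(0 + 2*(20 + 0)) = 9055*(0 + 2*20) = 9055*(0 + 40) = 9055*40 = 362200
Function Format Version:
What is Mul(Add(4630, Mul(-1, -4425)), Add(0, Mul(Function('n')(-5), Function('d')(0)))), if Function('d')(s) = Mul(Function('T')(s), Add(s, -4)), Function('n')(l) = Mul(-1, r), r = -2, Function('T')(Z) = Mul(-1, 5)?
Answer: 362200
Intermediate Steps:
Function('T')(Z) = -5
Function('n')(l) = 2 (Function('n')(l) = Mul(-1, -2) = 2)
Function('d')(s) = Add(20, Mul(-5, s)) (Function('d')(s) = Mul(-5, Add(s, -4)) = Mul(-5, Add(-4, s)) = Add(20, Mul(-5, s)))
Mul(Add(4630, Mul(-1, -4425)), Add(0, Mul(Function('n')(-5), Function('d')(0)))) = Mul(Add(4630, Mul(-1, -4425)), Add(0, Mul(2, Add(20, Mul(-5, 0))))) = Mul(Add(4630, 4425), Add(0, Mul(2, Add(20, 0)))) = Mul(9055, Add(0, Mul(2, 20))) = Mul(9055, Add(0, 40)) = Mul(9055, 40) = 362200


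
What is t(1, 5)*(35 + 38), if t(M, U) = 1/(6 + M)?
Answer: 73/7 ≈ 10.429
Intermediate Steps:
t(1, 5)*(35 + 38) = (35 + 38)/(6 + 1) = 73/7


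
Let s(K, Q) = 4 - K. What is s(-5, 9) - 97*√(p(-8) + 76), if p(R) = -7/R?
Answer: 9 - 97*√1230/4 ≈ -841.48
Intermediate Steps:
s(-5, 9) - 97*√(p(-8) + 76) = (4 - 1*(-5)) - 97*√(-7/(-8) + 76) = (4 + 5) - 97*√(-7*(-⅛) + 76) = 9 - 97*√(7/8 + 76) = 9 - 97*√1230/4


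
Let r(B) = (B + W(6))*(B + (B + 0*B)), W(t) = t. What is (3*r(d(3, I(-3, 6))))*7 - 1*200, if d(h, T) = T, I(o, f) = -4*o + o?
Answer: 5470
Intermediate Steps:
I(o, f) = -3*o
r(B) = 2*B*(6 + B) (r(B) = (B + 6)*(B + (B + 0*B)) = (6 + B)*(B + (B + 0)) = (6 + B)*(B + B) = (6 + B)*(2*B) = 2*B*(6 + B))
(3*r(d(3, I(-3, 6))))*7 - 1*200 = (3*(2*(-3*(-3))*(6 - 3*(-3))))*7 - 1*200 = (3*(2*9*(6 + 9)))*7 - 200 = (3*(2*9*15))*7 - 200 = (3*270)*7 - 200 = 810*7 - 200 = 5670 - 200 = 5470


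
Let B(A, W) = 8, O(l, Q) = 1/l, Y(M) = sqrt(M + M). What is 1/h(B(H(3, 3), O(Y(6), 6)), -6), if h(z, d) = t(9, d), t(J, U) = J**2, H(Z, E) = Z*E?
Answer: 1/81 ≈ 0.012346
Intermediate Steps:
H(Z, E) = E*Z
Y(M) = sqrt(2)*sqrt(M) (Y(M) = sqrt(2*M) = sqrt(2)*sqrt(M))
h(z, d) = 81 (h(z, d) = 9**2 = 81)
1/h(B(H(3, 3), O(Y(6), 6)), -6) = 1/81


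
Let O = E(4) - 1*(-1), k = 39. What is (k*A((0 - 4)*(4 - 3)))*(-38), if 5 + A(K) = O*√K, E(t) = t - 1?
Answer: 7410 - 11856*I ≈ 7410.0 - 11856.0*I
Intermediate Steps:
E(t) = -1 + t
O = 4 (O = (-1 + 4) - 1*(-1) = 3 + 1 = 4)
A(K) = -5 + 4*√K
(k*A((0 - 4)*(4 - 3)))*(-38) = (39*(-5 + 4*√((0 - 4)*(4 - 3))))*(-38) = (39*(-5 + 4*√(-4*1)))*(-38) = (39*(-5 + 4*√(-4)))*(-38) = (39*(-5 + 4*(2*I)))*(-38) = (39*(-5 + 8*I))*(-38) = (-195 + 312*I)*(-38) = 7410 - 11856*I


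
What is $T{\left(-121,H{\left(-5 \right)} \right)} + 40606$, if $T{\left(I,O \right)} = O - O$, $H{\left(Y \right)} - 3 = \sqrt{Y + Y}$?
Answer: $40606$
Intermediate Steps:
$H{\left(Y \right)} = 3 + \sqrt{2} \sqrt{Y}$ ($H{\left(Y \right)} = 3 + \sqrt{Y + Y} = 3 + \sqrt{2 Y} = 3 + \sqrt{2} \sqrt{Y}$)
$T{\left(I,O \right)} = 0$
$T{\left(-121,H{\left(-5 \right)} \right)} + 40606 = 0 + 40606 = 40606$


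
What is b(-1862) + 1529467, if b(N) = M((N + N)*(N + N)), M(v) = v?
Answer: 15397643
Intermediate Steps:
b(N) = 4*N² (b(N) = (N + N)*(N + N) = (2*N)*(2*N) = 4*N²)
b(-1862) + 1529467 = 4*(-1862)² + 1529467 = 4*3467044 + 1529467 = 13868176 + 1529467 = 15397643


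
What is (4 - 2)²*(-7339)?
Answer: -29356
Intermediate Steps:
(4 - 2)²*(-7339) = 2²*(-7339) = 4*(-7339) = -29356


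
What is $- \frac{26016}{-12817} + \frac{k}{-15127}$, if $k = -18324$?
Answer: $\frac{89771820}{27697537} \approx 3.2411$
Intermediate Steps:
$- \frac{26016}{-12817} + \frac{k}{-15127} = - \frac{26016}{-12817} - \frac{18324}{-15127} = \left(-26016\right) \left(- \frac{1}{12817}\right) - - \frac{18324}{15127} = \frac{26016}{12817} + \frac{18324}{15127} = \frac{89771820}{27697537}$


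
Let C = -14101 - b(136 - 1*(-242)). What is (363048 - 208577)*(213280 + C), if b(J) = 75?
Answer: 30755793984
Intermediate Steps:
C = -14176 (C = -14101 - 1*75 = -14101 - 75 = -14176)
(363048 - 208577)*(213280 + C) = (363048 - 208577)*(213280 - 14176) = 154471*199104 = 30755793984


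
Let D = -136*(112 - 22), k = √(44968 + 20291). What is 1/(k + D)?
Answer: -1360/16639149 - √7251/49917447 ≈ -8.3441e-5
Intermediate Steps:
k = 3*√7251 (k = √65259 = 3*√7251 ≈ 255.46)
D = -12240 (D = -136*90 = -12240)
1/(k + D) = 1/(3*√7251 - 12240) = 1/(-12240 + 3*√7251)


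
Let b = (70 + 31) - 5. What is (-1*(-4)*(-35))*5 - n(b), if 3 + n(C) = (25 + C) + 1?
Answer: -819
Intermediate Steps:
b = 96 (b = 101 - 5 = 96)
n(C) = 23 + C (n(C) = -3 + ((25 + C) + 1) = -3 + (26 + C) = 23 + C)
(-1*(-4)*(-35))*5 - n(b) = (-1*(-4)*(-35))*5 - (23 + 96) = (4*(-35))*5 - 1*119 = -140*5 - 119 = -700 - 119 = -819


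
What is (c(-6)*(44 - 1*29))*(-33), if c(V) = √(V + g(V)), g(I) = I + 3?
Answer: -1485*I ≈ -1485.0*I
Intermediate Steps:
g(I) = 3 + I
c(V) = √(3 + 2*V) (c(V) = √(V + (3 + V)) = √(3 + 2*V))
(c(-6)*(44 - 1*29))*(-33) = (√(3 + 2*(-6))*(44 - 1*29))*(-33) = (√(3 - 12)*(44 - 29))*(-33) = (√(-9)*15)*(-33) = ((3*I)*15)*(-33) = (45*I)*(-33) = -1485*I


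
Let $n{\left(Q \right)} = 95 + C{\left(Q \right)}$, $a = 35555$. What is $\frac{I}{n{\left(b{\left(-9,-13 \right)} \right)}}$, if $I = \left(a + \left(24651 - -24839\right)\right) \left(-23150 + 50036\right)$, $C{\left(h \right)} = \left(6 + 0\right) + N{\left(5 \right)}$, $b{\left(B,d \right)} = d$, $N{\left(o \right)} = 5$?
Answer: $\frac{1143259935}{53} \approx 2.1571 \cdot 10^{7}$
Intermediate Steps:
$C{\left(h \right)} = 11$ ($C{\left(h \right)} = \left(6 + 0\right) + 5 = 6 + 5 = 11$)
$n{\left(Q \right)} = 106$ ($n{\left(Q \right)} = 95 + 11 = 106$)
$I = 2286519870$ ($I = \left(35555 + \left(24651 - -24839\right)\right) \left(-23150 + 50036\right) = \left(35555 + \left(24651 + 24839\right)\right) 26886 = \left(35555 + 49490\right) 26886 = 85045 \cdot 26886 = 2286519870$)
$\frac{I}{n{\left(b{\left(-9,-13 \right)} \right)}} = \frac{2286519870}{106} = 2286519870 \cdot \frac{1}{106} = \frac{1143259935}{53}$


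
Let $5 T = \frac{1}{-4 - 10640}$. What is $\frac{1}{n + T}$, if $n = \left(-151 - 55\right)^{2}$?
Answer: $\frac{53220}{2258443919} \approx 2.3565 \cdot 10^{-5}$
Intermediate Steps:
$n = 42436$ ($n = \left(-206\right)^{2} = 42436$)
$T = - \frac{1}{53220}$ ($T = \frac{1}{5 \left(-4 - 10640\right)} = \frac{1}{5 \left(-10644\right)} = \frac{1}{5} \left(- \frac{1}{10644}\right) = - \frac{1}{53220} \approx -1.879 \cdot 10^{-5}$)
$\frac{1}{n + T} = \frac{1}{42436 - \frac{1}{53220}} = \frac{1}{\frac{2258443919}{53220}} = \frac{53220}{2258443919}$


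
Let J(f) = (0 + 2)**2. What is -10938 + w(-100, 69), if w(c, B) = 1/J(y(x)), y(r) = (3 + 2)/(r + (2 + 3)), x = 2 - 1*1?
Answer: -43751/4 ≈ -10938.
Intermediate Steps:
x = 1 (x = 2 - 1 = 1)
y(r) = 5/(5 + r) (y(r) = 5/(r + 5) = 5/(5 + r))
J(f) = 4 (J(f) = 2**2 = 4)
w(c, B) = 1/4
-10938 + w(-100, 69) = -10938 + 1/4 = -43751/4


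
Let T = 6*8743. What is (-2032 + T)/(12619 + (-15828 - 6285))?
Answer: -25213/4747 ≈ -5.3114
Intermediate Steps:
T = 52458
(-2032 + T)/(12619 + (-15828 - 6285)) = (-2032 + 52458)/(12619 + (-15828 - 6285)) = 50426/(12619 - 22113) = 50426/(-9494) = 50426*(-1/9494) = -25213/4747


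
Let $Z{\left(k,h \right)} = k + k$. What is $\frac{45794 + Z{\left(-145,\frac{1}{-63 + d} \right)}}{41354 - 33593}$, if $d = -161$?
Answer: $\frac{15168}{2587} \approx 5.8632$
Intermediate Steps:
$Z{\left(k,h \right)} = 2 k$
$\frac{45794 + Z{\left(-145,\frac{1}{-63 + d} \right)}}{41354 - 33593} = \frac{45794 + 2 \left(-145\right)}{41354 - 33593} = \frac{45794 - 290}{7761} = 45504 \cdot \frac{1}{7761} = \frac{15168}{2587}$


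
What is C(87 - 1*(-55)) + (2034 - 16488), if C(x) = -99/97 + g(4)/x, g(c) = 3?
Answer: -199103163/13774 ≈ -14455.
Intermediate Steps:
C(x) = -99/97 + 3/x
C(87 - 1*(-55)) + (2034 - 16488) = (-99/97 + 3/(87 - 1*(-55))) + (2034 - 16488) = (-99/97 + 3/(87 + 55)) - 14454 = (-99/97 + 3/142) - 14454 = -13767/13774 - 14454 = -199103163/13774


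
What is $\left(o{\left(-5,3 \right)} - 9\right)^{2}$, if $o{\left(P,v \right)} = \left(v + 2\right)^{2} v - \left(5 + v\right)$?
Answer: $3364$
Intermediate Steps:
$o{\left(P,v \right)} = -5 - v + v \left(2 + v\right)^{2}$ ($o{\left(P,v \right)} = \left(2 + v\right)^{2} v - \left(5 + v\right) = v \left(2 + v\right)^{2} - \left(5 + v\right) = -5 - v + v \left(2 + v\right)^{2}$)
$\left(o{\left(-5,3 \right)} - 9\right)^{2} = \left(\left(-5 - 3 + 3 \left(2 + 3\right)^{2}\right) - 9\right)^{2} = \left(\left(-5 - 3 + 3 \cdot 5^{2}\right) - 9\right)^{2} = \left(\left(-5 - 3 + 3 \cdot 25\right) - 9\right)^{2} = \left(\left(-5 - 3 + 75\right) - 9\right)^{2} = \left(67 - 9\right)^{2} = 58^{2} = 3364$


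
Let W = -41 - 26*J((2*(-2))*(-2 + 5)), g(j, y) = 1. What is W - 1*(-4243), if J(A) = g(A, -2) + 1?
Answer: 4150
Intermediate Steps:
J(A) = 2 (J(A) = 1 + 1 = 2)
W = -93 (W = -41 - 26*2 = -41 - 52 = -93)
W - 1*(-4243) = -93 - 1*(-4243) = -93 + 4243 = 4150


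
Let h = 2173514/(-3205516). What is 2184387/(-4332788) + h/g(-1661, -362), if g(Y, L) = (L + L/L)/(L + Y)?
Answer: -5394775991885887/1253466118589372 ≈ -4.3039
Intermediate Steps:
h = -1086757/1602758 (h = 2173514*(-1/3205516) = -1086757/1602758 ≈ -0.67805)
g(Y, L) = (1 + L)/(L + Y) (g(Y, L) = (L + 1)/(L + Y) = (1 + L)/(L + Y))
2184387/(-4332788) + h/g(-1661, -362) = 2184387/(-4332788) - 1086757*(-362 - 1661)/(1 - 362)/1602758 = 2184387*(-1/4332788) - 1086757/(1602758*(-361/(-2023))) = -2184387/4332788 - 1086757/(1602758*((-1/2023*(-361)))) = -2184387/4332788 - 1086757/(1602758*361/2023) = -2184387/4332788 - 1086757/1602758*2023/361 = -2184387/4332788 - 2198509411/578595638 = -5394775991885887/1253466118589372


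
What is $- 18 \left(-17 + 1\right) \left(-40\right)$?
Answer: $-11520$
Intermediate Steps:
$- 18 \left(-17 + 1\right) \left(-40\right) = \left(-18\right) \left(-16\right) \left(-40\right) = 288 \left(-40\right) = -11520$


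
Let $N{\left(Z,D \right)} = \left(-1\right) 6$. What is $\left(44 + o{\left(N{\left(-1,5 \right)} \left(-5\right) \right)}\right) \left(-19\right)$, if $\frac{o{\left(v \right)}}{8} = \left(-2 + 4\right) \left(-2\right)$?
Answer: $-228$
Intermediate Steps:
$N{\left(Z,D \right)} = -6$
$o{\left(v \right)} = -32$ ($o{\left(v \right)} = 8 \left(-2 + 4\right) \left(-2\right) = 8 \cdot 2 \left(-2\right) = 8 \left(-4\right) = -32$)
$\left(44 + o{\left(N{\left(-1,5 \right)} \left(-5\right) \right)}\right) \left(-19\right) = \left(44 - 32\right) \left(-19\right) = 12 \left(-19\right) = -228$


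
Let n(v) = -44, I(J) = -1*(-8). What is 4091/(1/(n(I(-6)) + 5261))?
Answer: 21342747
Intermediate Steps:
I(J) = 8
4091/(1/(n(I(-6)) + 5261)) = 4091/(1/(-44 + 5261)) = 4091/(1/5217) = 4091*5217 = 21342747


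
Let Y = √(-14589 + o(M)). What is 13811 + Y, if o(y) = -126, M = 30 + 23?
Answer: 13811 + 3*I*√1635 ≈ 13811.0 + 121.31*I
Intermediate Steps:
M = 53
Y = 3*I*√1635 (Y = √(-14589 - 126) = √(-14715) = 3*I*√1635 ≈ 121.31*I)
13811 + Y = 13811 + 3*I*√1635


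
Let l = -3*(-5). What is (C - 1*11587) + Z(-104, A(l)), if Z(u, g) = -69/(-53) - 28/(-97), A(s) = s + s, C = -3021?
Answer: -75091551/5141 ≈ -14606.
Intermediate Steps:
l = 15
A(s) = 2*s
Z(u, g) = 8177/5141 (Z(u, g) = -69*(-1/53) - 28*(-1/97) = 69/53 + 28/97 = 8177/5141)
(C - 1*11587) + Z(-104, A(l)) = (-3021 - 1*11587) + 8177/5141 = (-3021 - 11587) + 8177/5141 = -14608 + 8177/5141 = -75091551/5141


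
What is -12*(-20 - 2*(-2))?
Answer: 192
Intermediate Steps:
-12*(-20 - 2*(-2)) = -12*(-20 + 4) = -12*(-16) = 192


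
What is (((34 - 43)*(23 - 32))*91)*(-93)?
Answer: -685503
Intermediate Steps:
(((34 - 43)*(23 - 32))*91)*(-93) = (-9*(-9)*91)*(-93) = (81*91)*(-93) = 7371*(-93) = -685503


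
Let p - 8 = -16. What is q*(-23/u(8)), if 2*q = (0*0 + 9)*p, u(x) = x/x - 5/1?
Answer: -207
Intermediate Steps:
p = -8 (p = 8 - 16 = -8)
u(x) = -4 (u(x) = 1 - 5*1 = 1 - 5 = -4)
q = -36 (q = ((0*0 + 9)*(-8))/2 = ((0 + 9)*(-8))/2 = (9*(-8))/2 = (½)*(-72) = -36)
q*(-23/u(8)) = -(-828)/(-4) = -(-828)*(-1)/4 = -36*23/4 = -207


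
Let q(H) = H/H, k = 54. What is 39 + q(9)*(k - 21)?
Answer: 72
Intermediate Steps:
q(H) = 1
39 + q(9)*(k - 21) = 39 + 1*(54 - 21) = 39 + 1*33 = 39 + 33 = 72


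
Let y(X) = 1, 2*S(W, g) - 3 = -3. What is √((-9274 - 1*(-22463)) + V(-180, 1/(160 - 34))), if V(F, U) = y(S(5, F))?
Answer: √13190 ≈ 114.85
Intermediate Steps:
S(W, g) = 0 (S(W, g) = 3/2 + (½)*(-3) = 3/2 - 3/2 = 0)
V(F, U) = 1
√((-9274 - 1*(-22463)) + V(-180, 1/(160 - 34))) = √((-9274 - 1*(-22463)) + 1) = √((-9274 + 22463) + 1) = √(13189 + 1) = √13190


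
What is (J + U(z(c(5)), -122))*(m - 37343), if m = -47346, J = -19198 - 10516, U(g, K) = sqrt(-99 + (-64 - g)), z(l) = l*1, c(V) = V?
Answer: 2516448946 - 169378*I*sqrt(42) ≈ 2.5164e+9 - 1.0977e+6*I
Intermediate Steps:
z(l) = l
U(g, K) = sqrt(-163 - g)
J = -29714
(J + U(z(c(5)), -122))*(m - 37343) = (-29714 + sqrt(-163 - 1*5))*(-47346 - 37343) = (-29714 + sqrt(-163 - 5))*(-84689) = (-29714 + sqrt(-168))*(-84689) = (-29714 + 2*I*sqrt(42))*(-84689) = 2516448946 - 169378*I*sqrt(42)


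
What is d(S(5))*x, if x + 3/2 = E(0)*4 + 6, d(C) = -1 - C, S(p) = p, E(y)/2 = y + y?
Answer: -27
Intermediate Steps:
E(y) = 4*y (E(y) = 2*(y + y) = 2*(2*y) = 4*y)
x = 9/2 (x = -3/2 + ((4*0)*4 + 6) = -3/2 + (0*4 + 6) = -3/2 + (0 + 6) = -3/2 + 6 = 9/2 ≈ 4.5000)
d(S(5))*x = (-1 - 1*5)*(9/2) = (-1 - 5)*(9/2) = -6*9/2 = -27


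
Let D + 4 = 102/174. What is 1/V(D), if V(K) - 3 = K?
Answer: -29/12 ≈ -2.4167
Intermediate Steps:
D = -99/29 (D = -4 + 102/174 = -4 + 102*(1/174) = -4 + 17/29 = -99/29 ≈ -3.4138)
V(K) = 3 + K
1/V(D) = 1/(3 - 99/29) = 1/(-12/29) = -29/12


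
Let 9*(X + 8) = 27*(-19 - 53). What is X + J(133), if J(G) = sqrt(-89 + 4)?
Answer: -224 + I*sqrt(85) ≈ -224.0 + 9.2195*I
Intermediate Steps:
J(G) = I*sqrt(85) (J(G) = sqrt(-85) = I*sqrt(85))
X = -224 (X = -8 + (27*(-19 - 53))/9 = -8 + (27*(-72))/9 = -8 + (1/9)*(-1944) = -8 - 216 = -224)
X + J(133) = -224 + I*sqrt(85)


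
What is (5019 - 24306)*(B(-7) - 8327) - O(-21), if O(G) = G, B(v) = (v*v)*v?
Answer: 167218311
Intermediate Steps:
B(v) = v³ (B(v) = v²*v = v³)
(5019 - 24306)*(B(-7) - 8327) - O(-21) = (5019 - 24306)*((-7)³ - 8327) - 1*(-21) = -19287*(-343 - 8327) + 21 = -19287*(-8670) + 21 = 167218290 + 21 = 167218311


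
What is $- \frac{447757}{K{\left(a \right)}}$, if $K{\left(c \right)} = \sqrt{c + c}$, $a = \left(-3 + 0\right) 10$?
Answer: $\frac{447757 i \sqrt{15}}{30} \approx 57805.0 i$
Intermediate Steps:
$a = -30$ ($a = \left(-3\right) 10 = -30$)
$K{\left(c \right)} = \sqrt{2} \sqrt{c}$ ($K{\left(c \right)} = \sqrt{2 c} = \sqrt{2} \sqrt{c}$)
$- \frac{447757}{K{\left(a \right)}} = - \frac{447757}{\sqrt{2} \sqrt{-30}} = - \frac{447757}{\sqrt{2} i \sqrt{30}} = - \frac{447757}{2 i \sqrt{15}} = - 447757 \left(- \frac{i \sqrt{15}}{30}\right) = \frac{447757 i \sqrt{15}}{30}$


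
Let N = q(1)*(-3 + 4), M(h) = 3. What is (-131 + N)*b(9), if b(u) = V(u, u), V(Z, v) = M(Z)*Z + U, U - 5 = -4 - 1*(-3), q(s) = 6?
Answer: -3875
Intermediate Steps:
U = 4 (U = 5 + (-4 - 1*(-3)) = 5 + (-4 + 3) = 5 - 1 = 4)
V(Z, v) = 4 + 3*Z (V(Z, v) = 3*Z + 4 = 4 + 3*Z)
b(u) = 4 + 3*u
N = 6 (N = 6*(-3 + 4) = 6*1 = 6)
(-131 + N)*b(9) = (-131 + 6)*(4 + 3*9) = -125*(4 + 27) = -125*31 = -3875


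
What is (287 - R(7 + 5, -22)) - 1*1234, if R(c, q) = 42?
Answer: -989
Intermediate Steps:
(287 - R(7 + 5, -22)) - 1*1234 = (287 - 1*42) - 1*1234 = (287 - 42) - 1234 = 245 - 1234 = -989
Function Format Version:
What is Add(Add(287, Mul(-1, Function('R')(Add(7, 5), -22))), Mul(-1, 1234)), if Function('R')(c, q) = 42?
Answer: -989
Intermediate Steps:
Add(Add(287, Mul(-1, Function('R')(Add(7, 5), -22))), Mul(-1, 1234)) = Add(Add(287, Mul(-1, 42)), Mul(-1, 1234)) = Add(Add(287, -42), -1234) = Add(245, -1234) = -989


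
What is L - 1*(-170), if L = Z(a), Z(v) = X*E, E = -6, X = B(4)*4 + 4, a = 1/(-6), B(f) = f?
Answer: 50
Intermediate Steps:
a = -⅙ ≈ -0.16667
X = 20 (X = 4*4 + 4 = 16 + 4 = 20)
Z(v) = -120 (Z(v) = 20*(-6) = -120)
L = -120
L - 1*(-170) = -120 - 1*(-170) = -120 + 170 = 50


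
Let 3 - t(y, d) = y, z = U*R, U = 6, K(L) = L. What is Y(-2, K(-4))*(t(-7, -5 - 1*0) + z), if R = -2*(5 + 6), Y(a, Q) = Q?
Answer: 488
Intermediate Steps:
R = -22 (R = -2*11 = -22)
z = -132 (z = 6*(-22) = -132)
t(y, d) = 3 - y
Y(-2, K(-4))*(t(-7, -5 - 1*0) + z) = -4*((3 - 1*(-7)) - 132) = -4*((3 + 7) - 132) = -4*(10 - 132) = -4*(-122) = 488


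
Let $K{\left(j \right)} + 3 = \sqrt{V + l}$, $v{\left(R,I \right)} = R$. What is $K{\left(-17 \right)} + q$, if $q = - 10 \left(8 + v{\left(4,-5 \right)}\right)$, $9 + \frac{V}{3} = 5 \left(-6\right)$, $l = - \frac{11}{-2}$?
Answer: $-123 + \frac{i \sqrt{446}}{2} \approx -123.0 + 10.559 i$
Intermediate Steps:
$l = \frac{11}{2}$ ($l = \left(-11\right) \left(- \frac{1}{2}\right) = \frac{11}{2} \approx 5.5$)
$V = -117$ ($V = -27 + 3 \cdot 5 \left(-6\right) = -27 + 3 \left(-30\right) = -27 - 90 = -117$)
$q = -120$ ($q = - 10 \left(8 + 4\right) = \left(-10\right) 12 = -120$)
$K{\left(j \right)} = -3 + \frac{i \sqrt{446}}{2}$ ($K{\left(j \right)} = -3 + \sqrt{-117 + \frac{11}{2}} = -3 + \sqrt{- \frac{223}{2}} = -3 + \frac{i \sqrt{446}}{2}$)
$K{\left(-17 \right)} + q = \left(-3 + \frac{i \sqrt{446}}{2}\right) - 120 = -123 + \frac{i \sqrt{446}}{2}$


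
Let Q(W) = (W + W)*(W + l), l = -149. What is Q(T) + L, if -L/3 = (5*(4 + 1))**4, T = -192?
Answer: -1040931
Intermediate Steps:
Q(W) = 2*W*(-149 + W) (Q(W) = (W + W)*(W - 149) = (2*W)*(-149 + W) = 2*W*(-149 + W))
L = -1171875 (L = -3*625*(4 + 1)**4 = -3*(5*5)**4 = -3*25**4 = -3*390625 = -1171875)
Q(T) + L = 2*(-192)*(-149 - 192) - 1171875 = 2*(-192)*(-341) - 1171875 = 130944 - 1171875 = -1040931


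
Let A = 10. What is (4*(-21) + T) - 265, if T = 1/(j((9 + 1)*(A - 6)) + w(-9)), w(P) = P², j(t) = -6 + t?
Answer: -40134/115 ≈ -348.99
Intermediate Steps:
T = 1/115 (T = 1/((-6 + (9 + 1)*(10 - 6)) + (-9)²) = 1/((-6 + 10*4) + 81) = 1/((-6 + 40) + 81) = 1/(34 + 81) = 1/115 ≈ 0.0086956)
(4*(-21) + T) - 265 = (4*(-21) + 1/115) - 265 = (-84 + 1/115) - 265 = -9659/115 - 265 = -40134/115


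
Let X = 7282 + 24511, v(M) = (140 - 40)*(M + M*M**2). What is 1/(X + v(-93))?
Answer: -1/80413207 ≈ -1.2436e-8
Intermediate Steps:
v(M) = 100*M + 100*M**3 (v(M) = 100*(M + M**3) = 100*M + 100*M**3)
X = 31793
1/(X + v(-93)) = 1/(31793 + 100*(-93)*(1 + (-93)**2)) = 1/(31793 + 100*(-93)*(1 + 8649)) = 1/(31793 + 100*(-93)*8650) = 1/(31793 - 80445000) = 1/(-80413207) = -1/80413207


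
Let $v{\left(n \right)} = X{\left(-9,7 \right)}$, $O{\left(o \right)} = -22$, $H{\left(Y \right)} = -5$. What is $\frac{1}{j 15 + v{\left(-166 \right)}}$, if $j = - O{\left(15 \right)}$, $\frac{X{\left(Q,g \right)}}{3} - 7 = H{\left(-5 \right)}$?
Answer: $\frac{1}{336} \approx 0.0029762$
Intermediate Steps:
$X{\left(Q,g \right)} = 6$ ($X{\left(Q,g \right)} = 21 + 3 \left(-5\right) = 21 - 15 = 6$)
$v{\left(n \right)} = 6$
$j = 22$ ($j = \left(-1\right) \left(-22\right) = 22$)
$\frac{1}{j 15 + v{\left(-166 \right)}} = \frac{1}{22 \cdot 15 + 6} = \frac{1}{330 + 6} = \frac{1}{336}$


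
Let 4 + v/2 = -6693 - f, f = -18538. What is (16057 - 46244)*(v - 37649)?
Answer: 421621829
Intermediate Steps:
v = 23682 (v = -8 + 2*(-6693 - 1*(-18538)) = -8 + 2*(-6693 + 18538) = -8 + 2*11845 = -8 + 23690 = 23682)
(16057 - 46244)*(v - 37649) = (16057 - 46244)*(23682 - 37649) = -30187*(-13967) = 421621829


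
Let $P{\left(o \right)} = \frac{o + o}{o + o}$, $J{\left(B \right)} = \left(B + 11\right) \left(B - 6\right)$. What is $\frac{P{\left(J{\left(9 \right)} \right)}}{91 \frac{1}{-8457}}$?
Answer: $- \frac{8457}{91} \approx -92.934$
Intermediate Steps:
$J{\left(B \right)} = \left(-6 + B\right) \left(11 + B\right)$ ($J{\left(B \right)} = \left(11 + B\right) \left(-6 + B\right) = \left(-6 + B\right) \left(11 + B\right)$)
$P{\left(o \right)} = 1$ ($P{\left(o \right)} = \frac{2 o}{2 o} = 2 o \frac{1}{2 o} = 1$)
$\frac{P{\left(J{\left(9 \right)} \right)}}{91 \frac{1}{-8457}} = 1 \frac{1}{91 \frac{1}{-8457}} = 1 \frac{1}{91 \left(- \frac{1}{8457}\right)} = 1 \frac{1}{- \frac{91}{8457}} = 1 \left(- \frac{8457}{91}\right) = - \frac{8457}{91}$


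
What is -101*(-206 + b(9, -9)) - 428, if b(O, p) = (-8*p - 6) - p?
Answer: 12803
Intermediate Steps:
b(O, p) = -6 - 9*p (b(O, p) = (-6 - 8*p) - p = -6 - 9*p)
-101*(-206 + b(9, -9)) - 428 = -101*(-206 + (-6 - 9*(-9))) - 428 = -101*(-206 + (-6 + 81)) - 428 = -101*(-206 + 75) - 428 = -101*(-131) - 428 = 13231 - 428 = 12803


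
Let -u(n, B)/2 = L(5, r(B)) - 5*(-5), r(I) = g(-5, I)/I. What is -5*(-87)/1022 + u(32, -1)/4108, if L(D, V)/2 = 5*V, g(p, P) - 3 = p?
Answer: 211875/524797 ≈ 0.40373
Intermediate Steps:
g(p, P) = 3 + p
r(I) = -2/I (r(I) = (3 - 5)/I = -2/I)
L(D, V) = 10*V (L(D, V) = 2*(5*V) = 10*V)
u(n, B) = -50 + 40/B (u(n, B) = -2*(10*(-2/B) - 5*(-5)) = -2*(-20/B + 25) = -2*(25 - 20/B) = -50 + 40/B)
-5*(-87)/1022 + u(32, -1)/4108 = -5*(-87)/1022 + (-50 + 40/(-1))/4108 = 435*(1/1022) + (-50 + 40*(-1))*(1/4108) = 435/1022 + (-50 - 40)*(1/4108) = 435/1022 - 90*1/4108 = 435/1022 - 45/2054 = 211875/524797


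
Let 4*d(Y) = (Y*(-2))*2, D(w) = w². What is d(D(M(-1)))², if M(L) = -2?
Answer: 16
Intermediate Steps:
d(Y) = -Y (d(Y) = ((Y*(-2))*2)/4 = (-2*Y*2)/4 = (-4*Y)/4 = -Y)
d(D(M(-1)))² = (-1*(-2)²)² = (-1*4)² = (-4)² = 16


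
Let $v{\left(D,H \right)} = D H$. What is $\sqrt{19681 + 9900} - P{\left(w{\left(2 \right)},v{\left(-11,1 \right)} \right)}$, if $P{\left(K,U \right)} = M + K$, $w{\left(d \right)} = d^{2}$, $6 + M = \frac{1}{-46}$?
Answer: $\frac{93}{46} + \sqrt{29581} \approx 174.01$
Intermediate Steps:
$M = - \frac{277}{46}$ ($M = -6 + \frac{1}{-46} = -6 - \frac{1}{46} = - \frac{277}{46} \approx -6.0217$)
$P{\left(K,U \right)} = - \frac{277}{46} + K$
$\sqrt{19681 + 9900} - P{\left(w{\left(2 \right)},v{\left(-11,1 \right)} \right)} = \sqrt{19681 + 9900} - \left(- \frac{277}{46} + 2^{2}\right) = \sqrt{29581} - \left(- \frac{277}{46} + 4\right) = \sqrt{29581} - - \frac{93}{46} = \sqrt{29581} + \frac{93}{46} = \frac{93}{46} + \sqrt{29581}$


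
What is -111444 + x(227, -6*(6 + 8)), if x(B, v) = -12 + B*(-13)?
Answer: -114407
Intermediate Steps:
x(B, v) = -12 - 13*B
-111444 + x(227, -6*(6 + 8)) = -111444 + (-12 - 13*227) = -111444 + (-12 - 2951) = -111444 - 2963 = -114407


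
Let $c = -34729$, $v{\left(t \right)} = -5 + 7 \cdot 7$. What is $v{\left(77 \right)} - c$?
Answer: $34773$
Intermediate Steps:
$v{\left(t \right)} = 44$ ($v{\left(t \right)} = -5 + 49 = 44$)
$v{\left(77 \right)} - c = 44 - -34729 = 44 + 34729 = 34773$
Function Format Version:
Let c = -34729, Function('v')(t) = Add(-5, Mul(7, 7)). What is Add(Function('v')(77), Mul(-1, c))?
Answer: 34773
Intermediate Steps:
Function('v')(t) = 44 (Function('v')(t) = Add(-5, 49) = 44)
Add(Function('v')(77), Mul(-1, c)) = Add(44, Mul(-1, -34729)) = Add(44, 34729) = 34773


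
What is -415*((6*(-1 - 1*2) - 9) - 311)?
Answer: 140270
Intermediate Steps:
-415*((6*(-1 - 1*2) - 9) - 311) = -415*((6*(-1 - 2) - 9) - 311) = -415*((6*(-3) - 9) - 311) = -415*((-18 - 9) - 311) = -415*(-27 - 311) = -415*(-338) = 140270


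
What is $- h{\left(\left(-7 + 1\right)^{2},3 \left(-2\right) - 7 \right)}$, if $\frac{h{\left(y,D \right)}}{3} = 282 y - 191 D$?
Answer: $-37905$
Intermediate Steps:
$h{\left(y,D \right)} = - 573 D + 846 y$ ($h{\left(y,D \right)} = 3 \left(282 y - 191 D\right) = 3 \left(- 191 D + 282 y\right) = - 573 D + 846 y$)
$- h{\left(\left(-7 + 1\right)^{2},3 \left(-2\right) - 7 \right)} = - (- 573 \left(3 \left(-2\right) - 7\right) + 846 \left(-7 + 1\right)^{2}) = - (- 573 \left(-6 - 7\right) + 846 \left(-6\right)^{2}) = - (\left(-573\right) \left(-13\right) + 846 \cdot 36) = - (7449 + 30456) = \left(-1\right) 37905 = -37905$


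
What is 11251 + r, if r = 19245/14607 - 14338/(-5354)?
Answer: 146701134379/13034313 ≈ 11255.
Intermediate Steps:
r = 52078816/13034313 (r = 19245*(1/14607) - 14338*(-1/5354) = 6415/4869 + 7169/2677 = 52078816/13034313 ≈ 3.9955)
11251 + r = 11251 + 52078816/13034313 = 146701134379/13034313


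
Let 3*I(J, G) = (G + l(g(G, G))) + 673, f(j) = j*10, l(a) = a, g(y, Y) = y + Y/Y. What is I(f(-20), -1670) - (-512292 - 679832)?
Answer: 3573706/3 ≈ 1.1912e+6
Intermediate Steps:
g(y, Y) = 1 + y (g(y, Y) = y + 1 = 1 + y)
f(j) = 10*j
I(J, G) = 674/3 + 2*G/3 (I(J, G) = ((G + (1 + G)) + 673)/3 = ((1 + 2*G) + 673)/3 = (674 + 2*G)/3 = 674/3 + 2*G/3)
I(f(-20), -1670) - (-512292 - 679832) = (674/3 + (2/3)*(-1670)) - (-512292 - 679832) = (674/3 - 3340/3) - 1*(-1192124) = -2666/3 + 1192124 = 3573706/3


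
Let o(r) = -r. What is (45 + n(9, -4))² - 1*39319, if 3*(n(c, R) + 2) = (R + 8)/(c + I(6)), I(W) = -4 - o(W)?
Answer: -40793462/1089 ≈ -37460.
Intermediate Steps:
I(W) = -4 + W (I(W) = -4 - (-1)*W = -4 + W)
n(c, R) = -2 + (8 + R)/(3*(2 + c)) (n(c, R) = -2 + ((R + 8)/(c + (-4 + 6)))/3 = -2 + ((8 + R)/(c + 2))/3 = -2 + ((8 + R)/(2 + c))/3 = -2 + (8 + R)/(3*(2 + c)))
(45 + n(9, -4))² - 1*39319 = (45 + (-4 - 4 - 6*9)/(3*(2 + 9)))² - 1*39319 = (45 + (⅓)*(-4 - 4 - 54)/11)² - 39319 = (45 + (⅓)*(1/11)*(-62))² - 39319 = (45 - 62/33)² - 39319 = (1423/33)² - 39319 = 2024929/1089 - 39319 = -40793462/1089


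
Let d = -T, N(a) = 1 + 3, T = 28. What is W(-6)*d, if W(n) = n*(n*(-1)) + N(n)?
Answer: 896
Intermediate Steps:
N(a) = 4
W(n) = 4 - n² (W(n) = n*(n*(-1)) + 4 = n*(-n) + 4 = -n² + 4 = 4 - n²)
d = -28 (d = -1*28 = -28)
W(-6)*d = (4 - 1*(-6)²)*(-28) = (4 - 1*36)*(-28) = (4 - 36)*(-28) = -32*(-28) = 896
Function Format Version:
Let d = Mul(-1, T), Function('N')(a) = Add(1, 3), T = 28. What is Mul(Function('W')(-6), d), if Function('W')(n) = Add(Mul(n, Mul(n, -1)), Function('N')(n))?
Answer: 896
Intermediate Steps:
Function('N')(a) = 4
Function('W')(n) = Add(4, Mul(-1, Pow(n, 2))) (Function('W')(n) = Add(Mul(n, Mul(n, -1)), 4) = Add(Mul(n, Mul(-1, n)), 4) = Add(Mul(-1, Pow(n, 2)), 4) = Add(4, Mul(-1, Pow(n, 2))))
d = -28 (d = Mul(-1, 28) = -28)
Mul(Function('W')(-6), d) = Mul(Add(4, Mul(-1, Pow(-6, 2))), -28) = Mul(Add(4, Mul(-1, 36)), -28) = Mul(Add(4, -36), -28) = Mul(-32, -28) = 896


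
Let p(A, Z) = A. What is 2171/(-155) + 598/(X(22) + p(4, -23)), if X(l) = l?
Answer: 1394/155 ≈ 8.9935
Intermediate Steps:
2171/(-155) + 598/(X(22) + p(4, -23)) = 2171/(-155) + 598/(22 + 4) = 2171*(-1/155) + 598/26 = -2171/155 + 598*(1/26) = -2171/155 + 23 = 1394/155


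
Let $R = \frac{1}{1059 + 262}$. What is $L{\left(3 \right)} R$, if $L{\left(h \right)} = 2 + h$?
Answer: $\frac{5}{1321} \approx 0.003785$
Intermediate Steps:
$R = \frac{1}{1321} \approx 0.000757$
$L{\left(3 \right)} R = \left(2 + 3\right) \frac{1}{1321} = 5 \cdot \frac{1}{1321} = \frac{5}{1321}$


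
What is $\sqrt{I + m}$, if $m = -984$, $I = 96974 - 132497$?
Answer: $i \sqrt{36507} \approx 191.07 i$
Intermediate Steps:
$I = -35523$
$\sqrt{I + m} = \sqrt{-35523 - 984} = \sqrt{-36507} = i \sqrt{36507}$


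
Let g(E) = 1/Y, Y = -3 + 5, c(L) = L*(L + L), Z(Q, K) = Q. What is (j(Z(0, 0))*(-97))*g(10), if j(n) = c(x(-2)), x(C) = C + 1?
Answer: -97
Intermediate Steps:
x(C) = 1 + C
c(L) = 2*L² (c(L) = L*(2*L) = 2*L²)
Y = 2
j(n) = 2 (j(n) = 2*(1 - 2)² = 2*(-1)² = 2*1 = 2)
g(E) = ½ (g(E) = 1/2 = ½)
(j(Z(0, 0))*(-97))*g(10) = (2*(-97))*(½) = -194*½ = -97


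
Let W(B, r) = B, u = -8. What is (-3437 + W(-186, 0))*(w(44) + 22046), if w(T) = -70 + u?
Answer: -79590064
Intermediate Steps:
w(T) = -78 (w(T) = -70 - 8 = -78)
(-3437 + W(-186, 0))*(w(44) + 22046) = (-3437 - 186)*(-78 + 22046) = -3623*21968 = -79590064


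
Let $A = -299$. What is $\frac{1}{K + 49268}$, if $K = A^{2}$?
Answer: $\frac{1}{138669} \approx 7.2114 \cdot 10^{-6}$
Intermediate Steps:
$K = 89401$ ($K = \left(-299\right)^{2} = 89401$)
$\frac{1}{K + 49268} = \frac{1}{89401 + 49268} = \frac{1}{138669}$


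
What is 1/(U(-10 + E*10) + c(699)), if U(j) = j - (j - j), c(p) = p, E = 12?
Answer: 1/809 ≈ 0.0012361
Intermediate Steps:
U(j) = j (U(j) = j - 1*0 = j + 0 = j)
1/(U(-10 + E*10) + c(699)) = 1/((-10 + 12*10) + 699) = 1/((-10 + 120) + 699) = 1/(110 + 699) = 1/809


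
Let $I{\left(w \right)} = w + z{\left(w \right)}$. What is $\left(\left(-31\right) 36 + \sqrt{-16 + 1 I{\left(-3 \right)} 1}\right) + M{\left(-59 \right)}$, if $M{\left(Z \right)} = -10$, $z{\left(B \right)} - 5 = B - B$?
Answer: $-1126 + i \sqrt{14} \approx -1126.0 + 3.7417 i$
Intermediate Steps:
$z{\left(B \right)} = 5$ ($z{\left(B \right)} = 5 + \left(B - B\right) = 5 + 0 = 5$)
$I{\left(w \right)} = 5 + w$ ($I{\left(w \right)} = w + 5 = 5 + w$)
$\left(\left(-31\right) 36 + \sqrt{-16 + 1 I{\left(-3 \right)} 1}\right) + M{\left(-59 \right)} = \left(\left(-31\right) 36 + \sqrt{-16 + 1 \left(5 - 3\right) 1}\right) - 10 = \left(-1116 + \sqrt{-16 + 1 \cdot 2 \cdot 1}\right) - 10 = \left(-1116 + \sqrt{-16 + 2 \cdot 1}\right) - 10 = \left(-1116 + \sqrt{-16 + 2}\right) - 10 = \left(-1116 + \sqrt{-14}\right) - 10 = \left(-1116 + i \sqrt{14}\right) - 10 = -1126 + i \sqrt{14}$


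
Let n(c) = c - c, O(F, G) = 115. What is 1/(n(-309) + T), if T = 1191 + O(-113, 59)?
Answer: 1/1306 ≈ 0.00076570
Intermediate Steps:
n(c) = 0
T = 1306 (T = 1191 + 115 = 1306)
1/(n(-309) + T) = 1/(0 + 1306) = 1/1306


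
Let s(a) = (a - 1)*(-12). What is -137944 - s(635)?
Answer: -130336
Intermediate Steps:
s(a) = 12 - 12*a (s(a) = (-1 + a)*(-12) = 12 - 12*a)
-137944 - s(635) = -137944 - (12 - 12*635) = -137944 - (12 - 7620) = -137944 - 1*(-7608) = -137944 + 7608 = -130336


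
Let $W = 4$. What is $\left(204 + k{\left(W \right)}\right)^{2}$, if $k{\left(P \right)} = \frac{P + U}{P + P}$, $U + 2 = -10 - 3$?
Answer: $\frac{2627641}{64} \approx 41057.0$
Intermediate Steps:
$U = -15$ ($U = -2 - 13 = -15$)
$k{\left(P \right)} = \frac{-15 + P}{2 P}$ ($k{\left(P \right)} = \frac{P - 15}{P + P} = \frac{-15 + P}{2 P}$)
$\left(204 + k{\left(W \right)}\right)^{2} = \left(204 + \frac{-15 + 4}{2 \cdot 4}\right)^{2} = \left(204 + \frac{1}{2} \cdot \frac{1}{4} \left(-11\right)\right)^{2} = \left(204 - \frac{11}{8}\right)^{2} = \left(\frac{1621}{8}\right)^{2} = \frac{2627641}{64}$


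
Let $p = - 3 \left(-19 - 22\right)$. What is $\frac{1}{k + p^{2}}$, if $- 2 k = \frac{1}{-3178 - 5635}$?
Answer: $\frac{17626}{266663755} \approx 6.6098 \cdot 10^{-5}$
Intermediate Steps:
$p = 123$ ($p = - 3 \left(-19 - 22\right) = \left(-3\right) \left(-41\right) = 123$)
$k = \frac{1}{17626}$ ($k = - \frac{1}{2 \left(-3178 - 5635\right)} = - \frac{1}{2 \left(-8813\right)} = \left(- \frac{1}{2}\right) \left(- \frac{1}{8813}\right) = \frac{1}{17626} \approx 5.6734 \cdot 10^{-5}$)
$\frac{1}{k + p^{2}} = \frac{1}{\frac{1}{17626} + 123^{2}} = \frac{1}{\frac{1}{17626} + 15129} = \frac{1}{\frac{266663755}{17626}} = \frac{17626}{266663755}$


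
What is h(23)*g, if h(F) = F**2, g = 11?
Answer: 5819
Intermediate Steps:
h(23)*g = 23**2*11 = 529*11 = 5819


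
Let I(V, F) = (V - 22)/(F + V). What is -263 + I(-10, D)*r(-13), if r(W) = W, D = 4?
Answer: -997/3 ≈ -332.33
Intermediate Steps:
I(V, F) = (-22 + V)/(F + V)
-263 + I(-10, D)*r(-13) = -263 + ((-22 - 10)/(4 - 10))*(-13) = -263 + (-32/(-6))*(-13) = -263 - 1/6*(-32)*(-13) = -263 + (16/3)*(-13) = -263 - 208/3 = -997/3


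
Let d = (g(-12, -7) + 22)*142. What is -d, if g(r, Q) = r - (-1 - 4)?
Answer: -2130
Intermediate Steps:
g(r, Q) = 5 + r (g(r, Q) = r - 1*(-5) = r + 5 = 5 + r)
d = 2130 (d = ((5 - 12) + 22)*142 = (-7 + 22)*142 = 15*142 = 2130)
-d = -1*2130 = -2130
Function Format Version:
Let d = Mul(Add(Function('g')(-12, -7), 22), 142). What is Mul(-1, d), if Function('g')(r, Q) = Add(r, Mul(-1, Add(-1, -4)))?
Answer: -2130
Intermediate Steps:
Function('g')(r, Q) = Add(5, r) (Function('g')(r, Q) = Add(r, Mul(-1, -5)) = Add(r, 5) = Add(5, r))
d = 2130 (d = Mul(Add(Add(5, -12), 22), 142) = Mul(Add(-7, 22), 142) = Mul(15, 142) = 2130)
Mul(-1, d) = Mul(-1, 2130) = -2130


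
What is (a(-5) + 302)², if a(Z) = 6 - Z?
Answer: 97969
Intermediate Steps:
(a(-5) + 302)² = ((6 - 1*(-5)) + 302)² = ((6 + 5) + 302)² = (11 + 302)² = 313² = 97969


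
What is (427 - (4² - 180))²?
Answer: 349281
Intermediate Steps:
(427 - (4² - 180))² = (427 - (16 - 180))² = (427 - 1*(-164))² = (427 + 164)² = 591² = 349281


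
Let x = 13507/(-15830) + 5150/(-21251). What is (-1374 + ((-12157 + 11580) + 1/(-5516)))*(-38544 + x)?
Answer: 139543939824207816609/1855600768280 ≈ 7.5202e+7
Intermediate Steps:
x = -368561757/336403330 (x = 13507*(-1/15830) + 5150*(-1/21251) = -13507/15830 - 5150/21251 = -368561757/336403330 ≈ -1.0956)
(-1374 + ((-12157 + 11580) + 1/(-5516)))*(-38544 + x) = (-1374 + ((-12157 + 11580) + 1/(-5516)))*(-38544 - 368561757/336403330) = (-1374 + (-577 - 1/5516))*(-12966698513277/336403330) = (-1374 - 3182733/5516)*(-12966698513277/336403330) = -10761717/5516*(-12966698513277/336403330) = 139543939824207816609/1855600768280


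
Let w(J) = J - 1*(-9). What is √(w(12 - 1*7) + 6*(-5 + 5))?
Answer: √14 ≈ 3.7417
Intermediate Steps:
w(J) = 9 + J (w(J) = J + 9 = 9 + J)
√(w(12 - 1*7) + 6*(-5 + 5)) = √((9 + (12 - 1*7)) + 6*(-5 + 5)) = √((9 + (12 - 7)) + 6*0) = √((9 + 5) + 0) = √(14 + 0) = √14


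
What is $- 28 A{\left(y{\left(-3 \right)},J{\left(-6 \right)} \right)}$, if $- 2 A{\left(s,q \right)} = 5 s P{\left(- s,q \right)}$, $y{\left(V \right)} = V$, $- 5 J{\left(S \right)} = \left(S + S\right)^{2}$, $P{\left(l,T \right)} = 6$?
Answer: $-1260$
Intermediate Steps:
$J{\left(S \right)} = - \frac{4 S^{2}}{5}$ ($J{\left(S \right)} = - \frac{\left(S + S\right)^{2}}{5} = - \frac{\left(2 S\right)^{2}}{5} = - \frac{4 S^{2}}{5}$)
$A{\left(s,q \right)} = - 15 s$ ($A{\left(s,q \right)} = - \frac{5 s 6}{2} = - \frac{30 s}{2} = - 15 s$)
$- 28 A{\left(y{\left(-3 \right)},J{\left(-6 \right)} \right)} = - 28 \left(\left(-15\right) \left(-3\right)\right) = \left(-28\right) 45 = -1260$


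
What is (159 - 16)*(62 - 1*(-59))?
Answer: 17303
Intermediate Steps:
(159 - 16)*(62 - 1*(-59)) = 143*(62 + 59) = 143*121 = 17303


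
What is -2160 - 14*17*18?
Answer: -6444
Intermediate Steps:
-2160 - 14*17*18 = -2160 - 238*18 = -2160 - 4284 = -6444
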